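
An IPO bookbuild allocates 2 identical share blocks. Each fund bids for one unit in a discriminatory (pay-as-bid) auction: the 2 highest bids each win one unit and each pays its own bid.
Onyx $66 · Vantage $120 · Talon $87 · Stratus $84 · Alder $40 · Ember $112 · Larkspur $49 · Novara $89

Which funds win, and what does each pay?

Bids ranked high→low: 120 (Vantage), 112 (Ember), 89 (Novara), 87 (Talon), …
The 2 highest are Vantage, Ember.
Each winner pays its own bid: Vantage $120, Ember $112.

Vantage $120, Ember $112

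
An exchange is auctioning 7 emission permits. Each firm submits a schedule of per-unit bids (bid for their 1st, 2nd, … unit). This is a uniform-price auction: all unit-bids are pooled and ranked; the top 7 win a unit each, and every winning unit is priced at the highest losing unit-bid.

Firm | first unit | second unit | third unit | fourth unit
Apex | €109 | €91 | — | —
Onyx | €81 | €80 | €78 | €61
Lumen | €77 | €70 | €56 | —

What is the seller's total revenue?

Merging the schedules and taking the best 7: 109 (Apex-1), 91 (Apex-2), 81 (Onyx-1), 80 (Onyx-2), 78 (Onyx-3), 77 (Lumen-1), 70 (Lumen-2)
Highest rejected unit-bid = €61.
Allocation: Apex 2, Lumen 2, Onyx 3. Every unit priced at €61.
Revenue = 7 × 61 = €427.

Total revenue: €427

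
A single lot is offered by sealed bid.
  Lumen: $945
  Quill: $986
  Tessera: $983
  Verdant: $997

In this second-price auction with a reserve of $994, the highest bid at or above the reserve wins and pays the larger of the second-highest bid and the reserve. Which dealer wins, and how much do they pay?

Verdant pays $994

Rule: the highest bid at or above the reserve wins and pays the larger of the second-highest bid and the reserve.
Bids ranked: 997 (Verdant) > 986 (Quill) > 983 (Tessera) > 945 (Lumen)
Verdant has the top bid at or above the reserve ($997).
max(second-highest $986, reserve $994) = $994.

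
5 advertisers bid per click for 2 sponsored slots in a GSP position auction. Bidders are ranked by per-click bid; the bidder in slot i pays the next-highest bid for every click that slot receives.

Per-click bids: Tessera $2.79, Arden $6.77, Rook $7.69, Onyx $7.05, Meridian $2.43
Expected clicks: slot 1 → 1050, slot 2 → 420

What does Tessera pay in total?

Sorting advertisers: $7.69 (Rook) > $7.05 (Onyx) > $6.77 (Arden) > …
Tessera ranks below slot 2 → no slot, pays nothing.

Tessera pays $0.00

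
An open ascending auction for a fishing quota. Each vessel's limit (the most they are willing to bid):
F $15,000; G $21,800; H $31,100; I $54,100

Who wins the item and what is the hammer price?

I wins at $31,100

Rule: the price rises until one bidder remains; the winner pays the price at which the last rival dropped out.
Limits in order: 54,100 (I) > 31,100 (H) > 21,800 (G) > 15,000 (F)
Once the price passes $31,100, only I is left; the hammer falls at H's limit of $31,100.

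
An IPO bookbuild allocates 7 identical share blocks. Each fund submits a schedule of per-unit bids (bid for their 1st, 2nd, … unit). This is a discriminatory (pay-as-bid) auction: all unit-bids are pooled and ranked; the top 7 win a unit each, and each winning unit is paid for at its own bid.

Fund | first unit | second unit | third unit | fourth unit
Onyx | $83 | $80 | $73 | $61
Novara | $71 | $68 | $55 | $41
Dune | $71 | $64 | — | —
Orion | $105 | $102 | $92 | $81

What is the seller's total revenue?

Total revenue: $616

Merging the schedules and taking the best 7: 105 (Orion-1), 102 (Orion-2), 92 (Orion-3), 83 (Onyx-1), 81 (Orion-4), 80 (Onyx-2), 73 (Onyx-3)
Next rejected bid: $71 (not a price — pay-as-bid).
Each winning unit pays its own bid.
Revenue = 105 + 102 + 92 + 83 + 81 + 80 + 73 = $616.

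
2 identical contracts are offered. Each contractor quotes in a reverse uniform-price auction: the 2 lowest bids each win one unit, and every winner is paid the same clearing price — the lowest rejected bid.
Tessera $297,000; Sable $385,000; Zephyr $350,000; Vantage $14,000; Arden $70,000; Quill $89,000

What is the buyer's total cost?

Total cost: $178,000

Bids ranked low→high: 14,000 (Vantage), 70,000 (Arden), 89,000 (Quill), 297,000 (Tessera), …
Lowest 2: Vantage, Arden.
Clearing price = lowest rejected bid = $89,000.
Total cost = 2 × $89,000 = $178,000.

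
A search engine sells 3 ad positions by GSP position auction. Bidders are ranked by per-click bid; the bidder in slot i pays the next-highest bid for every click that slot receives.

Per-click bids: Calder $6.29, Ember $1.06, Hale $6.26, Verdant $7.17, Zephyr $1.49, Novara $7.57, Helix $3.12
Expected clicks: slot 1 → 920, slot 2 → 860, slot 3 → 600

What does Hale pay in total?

Hale pays $0.00

Ranked by bid: $7.57 (Novara) > $7.17 (Verdant) > $6.29 (Calder) > $6.26 (Hale) > …
Hale ranks below slot 3 → no slot, pays nothing.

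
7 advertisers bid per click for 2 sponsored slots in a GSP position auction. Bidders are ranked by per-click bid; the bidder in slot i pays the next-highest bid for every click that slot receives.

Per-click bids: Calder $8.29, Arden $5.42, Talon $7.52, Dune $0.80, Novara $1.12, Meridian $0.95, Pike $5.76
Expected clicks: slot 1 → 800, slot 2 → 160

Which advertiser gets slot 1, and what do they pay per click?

Calder; $7.52 per click

Per-click bids in order: $8.29 (Calder) > $7.52 (Talon) > $5.76 (Pike) > …
Slot 1 goes to the first-ranked bidder, Calder, who pays the next bid down: $7.52/click.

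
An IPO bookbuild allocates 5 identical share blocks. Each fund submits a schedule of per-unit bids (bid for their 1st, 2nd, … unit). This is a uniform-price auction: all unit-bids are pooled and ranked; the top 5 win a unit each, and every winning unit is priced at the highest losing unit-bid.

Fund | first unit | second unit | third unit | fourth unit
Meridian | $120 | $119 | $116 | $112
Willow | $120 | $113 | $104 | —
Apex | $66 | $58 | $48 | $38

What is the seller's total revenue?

Merging the schedules and taking the best 5: 120 (Meridian-1), 120 (Willow-1), 119 (Meridian-2), 116 (Meridian-3), 113 (Willow-2)
Highest rejected unit-bid = $112.
Allocation: Meridian 3, Willow 2. Every unit priced at $112.
Revenue = 5 × 112 = $560.

Total revenue: $560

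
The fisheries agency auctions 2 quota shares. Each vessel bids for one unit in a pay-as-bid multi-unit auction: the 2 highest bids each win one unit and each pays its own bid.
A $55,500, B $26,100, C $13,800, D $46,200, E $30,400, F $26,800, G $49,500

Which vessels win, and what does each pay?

Sorting: 55,500 (A), 49,500 (G), 46,200 (D), 30,400 (E), …
Top 2: A, G.
Each winner pays its own bid: A $55,500, G $49,500.

A $55,500, G $49,500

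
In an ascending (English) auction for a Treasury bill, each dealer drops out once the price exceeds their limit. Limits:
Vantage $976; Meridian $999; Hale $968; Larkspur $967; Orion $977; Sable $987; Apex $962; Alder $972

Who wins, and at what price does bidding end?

Meridian wins at $987

Ascending (English) auction: the price rises until one bidder remains; the winner pays the price at which the last rival dropped out.
Limits ranked: 999 (Meridian) > 987 (Sable) > 977 (Orion) > 976 (Vantage) > 972 (Alder) > 968 (Hale) > …
Bidding ends when Sable exits at $987; Meridian takes it.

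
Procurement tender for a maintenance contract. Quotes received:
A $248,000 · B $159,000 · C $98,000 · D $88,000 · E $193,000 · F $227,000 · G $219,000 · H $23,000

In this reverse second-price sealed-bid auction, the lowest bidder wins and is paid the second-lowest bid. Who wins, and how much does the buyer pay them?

Sorting bids: 23,000 (H) < 88,000 (D) < 98,000 (C) < 159,000 (B) < 193,000 (E) < 219,000 (G) < …
H wins with the lowest bid; price is set by the runner-up at $88,000.

H is paid $88,000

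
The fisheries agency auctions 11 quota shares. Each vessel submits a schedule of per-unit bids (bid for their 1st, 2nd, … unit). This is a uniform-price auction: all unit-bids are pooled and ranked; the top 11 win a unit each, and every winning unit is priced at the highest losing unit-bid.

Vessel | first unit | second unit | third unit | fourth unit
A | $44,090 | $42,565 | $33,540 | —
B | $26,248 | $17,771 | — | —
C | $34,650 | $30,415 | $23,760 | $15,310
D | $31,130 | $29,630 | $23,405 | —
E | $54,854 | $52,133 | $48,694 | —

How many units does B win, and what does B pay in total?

B: 1 unit, pays $23,760

Pooled unit-bids ranked (top 11): 54,854 (E-1), 52,133 (E-2), 48,694 (E-3), 44,090 (A-1), 42,565 (A-2), 34,650 (C-1), 33,540 (A-3), 31,130 (D-1), 30,415 (C-2), 29,630 (D-2), 26,248 (B-1)
Highest rejected unit-bid = $23,760.
B wins 1 unit(s) at $23,760 each.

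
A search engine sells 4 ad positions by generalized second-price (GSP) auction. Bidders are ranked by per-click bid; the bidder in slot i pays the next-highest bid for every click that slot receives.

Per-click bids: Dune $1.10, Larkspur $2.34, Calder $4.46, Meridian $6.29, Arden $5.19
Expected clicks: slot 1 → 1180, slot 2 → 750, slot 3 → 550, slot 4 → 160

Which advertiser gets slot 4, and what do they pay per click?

Larkspur; $1.10 per click

Ranked by bid: $6.29 (Meridian) > $5.19 (Arden) > $4.46 (Calder) > $2.34 (Larkspur) > $1.10 (Dune)
Slot 4 goes to the fourth-ranked bidder, Larkspur, who pays the next bid down: $1.10/click.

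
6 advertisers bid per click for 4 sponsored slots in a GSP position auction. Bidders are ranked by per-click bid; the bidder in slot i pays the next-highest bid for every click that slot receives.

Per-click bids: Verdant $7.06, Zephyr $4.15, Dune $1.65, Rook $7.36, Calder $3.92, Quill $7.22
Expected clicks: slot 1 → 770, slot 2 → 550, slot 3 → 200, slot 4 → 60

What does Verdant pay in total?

Sorting advertisers: $7.36 (Rook) > $7.22 (Quill) > $7.06 (Verdant) > $4.15 (Zephyr) > $3.92 (Calder) > …
Verdant holds slot 3 → pays next bid $4.15 × 200 clicks = $830.00.

Verdant pays $830.00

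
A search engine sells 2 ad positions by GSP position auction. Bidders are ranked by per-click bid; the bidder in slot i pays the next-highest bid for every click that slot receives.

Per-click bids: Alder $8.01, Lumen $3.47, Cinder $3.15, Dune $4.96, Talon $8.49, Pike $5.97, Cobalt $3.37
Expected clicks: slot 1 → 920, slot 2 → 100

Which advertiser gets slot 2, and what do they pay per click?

Alder; $5.97 per click

Per-click bids in order: $8.49 (Talon) > $8.01 (Alder) > $5.97 (Pike) > …
Slot 2 goes to the second-ranked bidder, Alder, who pays the next bid down: $5.97/click.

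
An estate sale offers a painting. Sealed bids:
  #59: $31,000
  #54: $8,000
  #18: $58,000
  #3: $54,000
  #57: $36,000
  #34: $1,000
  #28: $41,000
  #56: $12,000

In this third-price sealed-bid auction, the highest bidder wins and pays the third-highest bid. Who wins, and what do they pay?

#18 pays $41,000

Bids in order: 58,000 (#18) > 54,000 (#3) > 41,000 (#28) > 36,000 (#57) > 31,000 (#59) > 12,000 (#56) > …
#18 wins; payment is bid #3 in the ranking = $41,000.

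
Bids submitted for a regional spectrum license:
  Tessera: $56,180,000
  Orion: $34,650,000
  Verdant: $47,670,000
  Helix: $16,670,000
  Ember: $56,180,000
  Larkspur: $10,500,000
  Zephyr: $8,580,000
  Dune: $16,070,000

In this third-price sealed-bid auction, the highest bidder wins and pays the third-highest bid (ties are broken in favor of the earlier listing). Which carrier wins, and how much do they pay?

Rule: the highest bidder wins and pays the third-highest bid.
Bids ranked: 56,180,000 (Tessera) > 56,180,000 (Ember) > 47,670,000 (Verdant) > 34,650,000 (Orion) > 16,670,000 (Helix) > 16,070,000 (Dune) > …
Tie at $56,180,000 → Tessera wins by tie-break.
Tessera is highest; pays the third-highest bid, $47,670,000.

Tessera pays $47,670,000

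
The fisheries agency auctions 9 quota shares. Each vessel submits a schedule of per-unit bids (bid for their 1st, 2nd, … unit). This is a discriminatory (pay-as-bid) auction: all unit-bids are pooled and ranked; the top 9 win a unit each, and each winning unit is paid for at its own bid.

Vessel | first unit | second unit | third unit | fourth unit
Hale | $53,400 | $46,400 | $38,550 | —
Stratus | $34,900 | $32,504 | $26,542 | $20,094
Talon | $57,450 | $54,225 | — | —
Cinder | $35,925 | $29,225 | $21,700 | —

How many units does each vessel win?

Cinder 2, Hale 3, Stratus 2, Talon 2

Pooled unit-bids ranked (top 9): 57,450 (Talon-1), 54,225 (Talon-2), 53,400 (Hale-1), 46,400 (Hale-2), 38,550 (Hale-3), 35,925 (Cinder-1), 34,900 (Stratus-1), 32,504 (Stratus-2), 29,225 (Cinder-2)
Next rejected bid: $26,542 (not a price — pay-as-bid).
Allocation: Cinder 2, Hale 3, Stratus 2, Talon 2.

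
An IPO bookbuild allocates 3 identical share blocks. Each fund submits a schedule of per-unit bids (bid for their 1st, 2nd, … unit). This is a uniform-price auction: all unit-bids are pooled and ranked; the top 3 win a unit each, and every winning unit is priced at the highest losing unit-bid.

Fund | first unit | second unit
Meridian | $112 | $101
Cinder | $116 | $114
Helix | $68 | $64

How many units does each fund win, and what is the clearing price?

Cinder 2, Meridian 1; clearing price $101

Pooled unit-bids ranked (top 3): 116 (Cinder-1), 114 (Cinder-2), 112 (Meridian-1)
Highest rejected unit-bid = $101.
Allocation: Cinder 2, Meridian 1.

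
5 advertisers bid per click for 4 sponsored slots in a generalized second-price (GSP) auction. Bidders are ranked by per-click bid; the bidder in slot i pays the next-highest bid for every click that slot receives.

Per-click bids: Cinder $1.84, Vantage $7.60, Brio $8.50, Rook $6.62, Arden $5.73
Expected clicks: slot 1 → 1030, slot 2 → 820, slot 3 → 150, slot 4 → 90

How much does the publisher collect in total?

Per-click bids in order: $8.50 (Brio) > $7.60 (Vantage) > $6.62 (Rook) > $5.73 (Arden) > $1.84 (Cinder)
Slot 1: Brio pays $7.60 × 1030 = $7828.00
Slot 2: Vantage pays $6.62 × 820 = $5428.40
Slot 3: Rook pays $5.73 × 150 = $859.50
Slot 4: Arden pays $1.84 × 90 = $165.60
Total = $14281.50

Total revenue: $14281.50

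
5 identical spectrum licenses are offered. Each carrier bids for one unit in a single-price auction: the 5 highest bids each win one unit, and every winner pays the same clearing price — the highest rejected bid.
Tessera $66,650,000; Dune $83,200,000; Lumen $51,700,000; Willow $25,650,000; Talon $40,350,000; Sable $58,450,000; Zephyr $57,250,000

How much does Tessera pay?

Tessera pays $40,350,000

Bids ranked high→low: 83,200,000 (Dune), 66,650,000 (Tessera), 58,450,000 (Sable), 57,250,000 (Zephyr), 51,700,000 (Lumen), 40,350,000 (Talon), 25,650,000 (Willow)
Top 5: Dune, Tessera, Sable, Zephyr, Lumen.
First losing bid is Talon's $40,350,000, which sets the uniform price.
Tessera wins → pays $40,350,000.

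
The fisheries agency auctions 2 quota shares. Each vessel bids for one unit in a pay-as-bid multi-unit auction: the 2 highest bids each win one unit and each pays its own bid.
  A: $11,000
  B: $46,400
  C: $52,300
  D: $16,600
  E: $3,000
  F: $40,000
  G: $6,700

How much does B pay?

B pays $46,400

Ordering the bids: 52,300 (C), 46,400 (B), 40,000 (F), 16,600 (D), …
The 2 highest are C, B.
B wins → own bid $46,400.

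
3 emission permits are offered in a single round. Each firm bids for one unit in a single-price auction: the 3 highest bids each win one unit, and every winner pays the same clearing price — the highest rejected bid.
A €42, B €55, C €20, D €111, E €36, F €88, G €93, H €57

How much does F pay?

Sorting: 111 (D), 93 (G), 88 (F), 57 (H), 55 (B), …
Top 3: D, G, F.
First losing bid is H's €57, which sets the uniform price.
F wins → pays €57.

F pays €57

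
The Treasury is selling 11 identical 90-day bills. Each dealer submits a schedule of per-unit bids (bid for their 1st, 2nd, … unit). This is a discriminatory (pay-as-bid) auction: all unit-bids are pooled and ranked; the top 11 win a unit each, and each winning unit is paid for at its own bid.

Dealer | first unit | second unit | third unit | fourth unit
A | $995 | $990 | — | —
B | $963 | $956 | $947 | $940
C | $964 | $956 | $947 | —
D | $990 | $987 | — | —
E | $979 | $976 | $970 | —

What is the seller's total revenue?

Pooled unit-bids ranked (top 11): 995 (A-1), 990 (A-2), 990 (D-1), 987 (D-2), 979 (E-1), 976 (E-2), 970 (E-3), 964 (C-1), 963 (B-1), 956 (B-2), 956 (C-2)
Next rejected bid: $947 (not a price — pay-as-bid).
Each winning unit pays its own bid.
Revenue = 995 + 990 + 990 + 987 + 979 + 976 + 970 + 964 + 963 + 956 + 956 = $10,726.

Total revenue: $10,726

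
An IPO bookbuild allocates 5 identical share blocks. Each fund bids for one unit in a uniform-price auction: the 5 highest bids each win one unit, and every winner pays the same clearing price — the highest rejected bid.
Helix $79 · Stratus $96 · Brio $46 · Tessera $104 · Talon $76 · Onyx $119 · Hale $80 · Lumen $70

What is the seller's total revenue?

Bids ranked high→low: 119 (Onyx), 104 (Tessera), 96 (Stratus), 80 (Hale), 79 (Helix), 76 (Talon), 70 (Lumen), …
The 5 highest are Onyx, Tessera, Stratus, Hale, Helix.
Clearing price = highest rejected bid = $76.
Total revenue = 5 × $76 = $380.

Total revenue: $380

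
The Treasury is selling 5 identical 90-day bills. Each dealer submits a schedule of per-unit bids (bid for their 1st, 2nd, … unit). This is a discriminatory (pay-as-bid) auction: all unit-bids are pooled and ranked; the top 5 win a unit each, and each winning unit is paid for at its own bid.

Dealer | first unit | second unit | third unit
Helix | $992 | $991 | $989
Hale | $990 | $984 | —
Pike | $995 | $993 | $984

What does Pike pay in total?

Pooled unit-bids ranked (top 5): 995 (Pike-1), 993 (Pike-2), 992 (Helix-1), 991 (Helix-2), 990 (Hale-1)
Next rejected bid: $989 (not a price — pay-as-bid).
Pike's winning unit-bids: 995 + 993 = $1,988.

Pike pays $1,988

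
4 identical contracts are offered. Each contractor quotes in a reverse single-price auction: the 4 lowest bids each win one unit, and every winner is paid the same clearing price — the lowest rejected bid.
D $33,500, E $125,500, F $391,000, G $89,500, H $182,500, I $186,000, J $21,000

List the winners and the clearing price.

Bids ranked low→high: 21,000 (J), 33,500 (D), 89,500 (G), 125,500 (E), 182,500 (H), 186,000 (I), …
Winners (4 units): J, D, G, E.
Lowest unsuccessful bid: $182,500 → clearing price.

J, D, G, E; each is paid $182,500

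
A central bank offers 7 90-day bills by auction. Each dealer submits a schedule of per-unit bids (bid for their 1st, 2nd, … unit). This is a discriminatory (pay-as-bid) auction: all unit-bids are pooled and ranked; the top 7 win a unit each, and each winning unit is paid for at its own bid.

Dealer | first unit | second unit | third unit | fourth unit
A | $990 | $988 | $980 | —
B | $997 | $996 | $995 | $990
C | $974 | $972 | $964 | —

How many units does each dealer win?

A 3, B 4

Merging the schedules and taking the best 7: 997 (B-1), 996 (B-2), 995 (B-3), 990 (A-1), 990 (B-4), 988 (A-2), 980 (A-3)
Next rejected bid: $974 (not a price — pay-as-bid).
Allocation: A 3, B 4.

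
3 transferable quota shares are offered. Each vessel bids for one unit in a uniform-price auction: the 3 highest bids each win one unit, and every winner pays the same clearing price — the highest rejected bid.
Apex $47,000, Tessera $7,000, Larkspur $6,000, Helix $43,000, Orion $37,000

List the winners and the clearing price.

Ordering the bids: 47,000 (Apex), 43,000 (Helix), 37,000 (Orion), 7,000 (Tessera), 6,000 (Larkspur)
The 3 highest are Apex, Helix, Orion.
Highest unsuccessful bid: $7,000 → clearing price.

Apex, Helix, Orion; each pays $7,000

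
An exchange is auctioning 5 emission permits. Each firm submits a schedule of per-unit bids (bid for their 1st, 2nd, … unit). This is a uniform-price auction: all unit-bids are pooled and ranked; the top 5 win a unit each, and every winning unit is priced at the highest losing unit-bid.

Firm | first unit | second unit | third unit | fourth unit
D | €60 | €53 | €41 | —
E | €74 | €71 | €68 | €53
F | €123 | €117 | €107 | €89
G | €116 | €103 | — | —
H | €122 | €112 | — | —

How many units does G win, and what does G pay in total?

All unit-bids, highest first — top 5: 123 (F-1), 122 (H-1), 117 (F-2), 116 (G-1), 112 (H-2)
The (k+1)-th unit-bid is €107.
G wins 1 unit(s) at €107 each.

G: 1 unit, pays €107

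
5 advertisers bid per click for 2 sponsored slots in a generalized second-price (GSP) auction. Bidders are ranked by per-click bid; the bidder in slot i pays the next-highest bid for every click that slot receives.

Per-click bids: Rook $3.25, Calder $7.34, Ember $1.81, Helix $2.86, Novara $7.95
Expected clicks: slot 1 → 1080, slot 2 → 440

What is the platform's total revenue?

Total revenue: $9357.20

Sorting advertisers: $7.95 (Novara) > $7.34 (Calder) > $3.25 (Rook) > …
Slot 1: Novara pays $7.34 × 1080 = $7927.20
Slot 2: Calder pays $3.25 × 440 = $1430.00
Total = $9357.20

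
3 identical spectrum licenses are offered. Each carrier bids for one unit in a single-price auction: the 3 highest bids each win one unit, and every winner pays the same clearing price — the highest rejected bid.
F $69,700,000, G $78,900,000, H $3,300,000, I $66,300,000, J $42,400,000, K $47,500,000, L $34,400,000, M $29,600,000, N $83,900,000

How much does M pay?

Sorting: 83,900,000 (N), 78,900,000 (G), 69,700,000 (F), 66,300,000 (I), 47,500,000 (K), …
The 3 highest are N, G, F.
Highest unsuccessful bid: $66,300,000 → clearing price.
M does not win → pays $0.

M pays $0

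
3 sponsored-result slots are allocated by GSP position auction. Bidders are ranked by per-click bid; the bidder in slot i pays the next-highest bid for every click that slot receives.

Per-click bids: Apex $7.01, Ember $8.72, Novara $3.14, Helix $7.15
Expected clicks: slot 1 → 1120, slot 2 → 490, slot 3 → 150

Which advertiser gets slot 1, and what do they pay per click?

Ember; $7.15 per click

Per-click bids in order: $8.72 (Ember) > $7.15 (Helix) > $7.01 (Apex) > $3.14 (Novara)
Slot 1 goes to the first-ranked bidder, Ember, who pays the next bid down: $7.15/click.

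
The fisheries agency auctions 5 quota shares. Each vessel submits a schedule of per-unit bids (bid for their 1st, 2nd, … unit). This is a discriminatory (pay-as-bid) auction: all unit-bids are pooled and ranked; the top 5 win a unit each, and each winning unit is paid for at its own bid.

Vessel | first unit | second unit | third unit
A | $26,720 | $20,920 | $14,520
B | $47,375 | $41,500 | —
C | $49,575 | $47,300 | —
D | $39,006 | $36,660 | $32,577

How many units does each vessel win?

All unit-bids, highest first — top 5: 49,575 (C-1), 47,375 (B-1), 47,300 (C-2), 41,500 (B-2), 39,006 (D-1)
Next rejected bid: $36,660 (not a price — pay-as-bid).
Allocation: B 2, C 2, D 1.

B 2, C 2, D 1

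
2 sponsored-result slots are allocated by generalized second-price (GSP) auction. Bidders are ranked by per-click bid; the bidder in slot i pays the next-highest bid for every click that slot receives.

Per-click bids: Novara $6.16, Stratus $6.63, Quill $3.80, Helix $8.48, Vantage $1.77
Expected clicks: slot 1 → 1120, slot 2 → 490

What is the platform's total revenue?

Per-click bids in order: $8.48 (Helix) > $6.63 (Stratus) > $6.16 (Novara) > …
Slot 1: Helix pays $6.63 × 1120 = $7425.60
Slot 2: Stratus pays $6.16 × 490 = $3018.40
Total = $10444.00

Total revenue: $10444.00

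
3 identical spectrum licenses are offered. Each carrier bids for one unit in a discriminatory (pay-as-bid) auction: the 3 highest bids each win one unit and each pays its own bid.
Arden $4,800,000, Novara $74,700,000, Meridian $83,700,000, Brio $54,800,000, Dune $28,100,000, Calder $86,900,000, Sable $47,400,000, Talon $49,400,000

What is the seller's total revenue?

Sorting: 86,900,000 (Calder), 83,700,000 (Meridian), 74,700,000 (Novara), 54,800,000 (Brio), 49,400,000 (Talon), …
The 3 highest are Calder, Meridian, Novara.
Total revenue = 86,900,000 + 83,700,000 + 74,700,000 = $245,300,000.

Total revenue: $245,300,000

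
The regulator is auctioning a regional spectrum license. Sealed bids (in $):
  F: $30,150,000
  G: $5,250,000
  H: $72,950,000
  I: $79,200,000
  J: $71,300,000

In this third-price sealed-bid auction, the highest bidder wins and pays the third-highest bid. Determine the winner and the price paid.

I pays $71,300,000

Third-price sealed-bid auction: the highest bidder wins and pays the third-highest bid.
Bids in order: 79,200,000 (I) > 72,950,000 (H) > 71,300,000 (J) > 30,150,000 (F) > 5,250,000 (G)
I is highest; pays the third-highest bid, $71,300,000.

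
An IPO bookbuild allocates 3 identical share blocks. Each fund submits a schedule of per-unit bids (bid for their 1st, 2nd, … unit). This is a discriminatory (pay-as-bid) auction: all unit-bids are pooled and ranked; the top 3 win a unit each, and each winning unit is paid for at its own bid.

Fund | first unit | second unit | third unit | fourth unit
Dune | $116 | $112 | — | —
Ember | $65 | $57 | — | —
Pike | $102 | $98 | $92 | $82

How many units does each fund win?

Dune 2, Pike 1

Merging the schedules and taking the best 3: 116 (Dune-1), 112 (Dune-2), 102 (Pike-1)
Next rejected bid: $98 (not a price — pay-as-bid).
Allocation: Dune 2, Pike 1.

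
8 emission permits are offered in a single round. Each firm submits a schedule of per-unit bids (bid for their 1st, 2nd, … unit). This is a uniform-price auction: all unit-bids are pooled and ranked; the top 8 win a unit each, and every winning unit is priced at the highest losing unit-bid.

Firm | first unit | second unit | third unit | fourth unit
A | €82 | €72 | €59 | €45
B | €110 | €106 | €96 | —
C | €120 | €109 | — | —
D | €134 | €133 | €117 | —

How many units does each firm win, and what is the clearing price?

Merging the schedules and taking the best 8: 134 (D-1), 133 (D-2), 120 (C-1), 117 (D-3), 110 (B-1), 109 (C-2), 106 (B-2), 96 (B-3)
Highest rejected unit-bid = €82.
Allocation: B 3, C 2, D 3.

B 3, C 2, D 3; clearing price €82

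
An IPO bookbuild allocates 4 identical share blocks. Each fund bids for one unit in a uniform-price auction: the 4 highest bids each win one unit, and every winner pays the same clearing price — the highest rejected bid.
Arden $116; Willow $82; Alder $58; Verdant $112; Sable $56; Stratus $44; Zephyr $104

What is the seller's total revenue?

Total revenue: $232

Sorting: 116 (Arden), 112 (Verdant), 104 (Zephyr), 82 (Willow), 58 (Alder), 56 (Sable), …
The 4 highest are Arden, Verdant, Zephyr, Willow.
Clearing price = highest rejected bid = $58.
Total revenue = 4 × $58 = $232.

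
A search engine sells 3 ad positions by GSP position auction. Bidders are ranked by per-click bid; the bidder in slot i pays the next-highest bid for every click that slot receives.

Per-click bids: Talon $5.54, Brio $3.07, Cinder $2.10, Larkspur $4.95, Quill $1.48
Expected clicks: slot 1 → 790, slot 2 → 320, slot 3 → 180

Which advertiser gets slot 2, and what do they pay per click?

Ranked by bid: $5.54 (Talon) > $4.95 (Larkspur) > $3.07 (Brio) > $2.10 (Cinder) > …
Slot 2 goes to the second-ranked bidder, Larkspur, who pays the next bid down: $3.07/click.

Larkspur; $3.07 per click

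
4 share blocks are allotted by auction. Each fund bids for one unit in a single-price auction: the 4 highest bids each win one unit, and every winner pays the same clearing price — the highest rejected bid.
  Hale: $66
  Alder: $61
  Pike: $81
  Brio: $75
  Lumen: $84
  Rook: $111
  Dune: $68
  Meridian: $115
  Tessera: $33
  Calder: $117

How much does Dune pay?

Dune pays $0

Ordering the bids: 117 (Calder), 115 (Meridian), 111 (Rook), 84 (Lumen), 81 (Pike), 75 (Brio), …
Winners (4 units): Calder, Meridian, Rook, Lumen.
Clearing price = highest rejected bid = $81.
Dune does not win → pays $0.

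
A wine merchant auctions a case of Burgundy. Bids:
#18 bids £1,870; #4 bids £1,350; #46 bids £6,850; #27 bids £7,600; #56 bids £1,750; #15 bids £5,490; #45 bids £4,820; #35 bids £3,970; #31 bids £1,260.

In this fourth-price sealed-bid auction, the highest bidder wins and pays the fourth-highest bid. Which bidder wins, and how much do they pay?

#27 pays £4,820

Bids in order: 7,600 (#27) > 6,850 (#46) > 5,490 (#15) > 4,820 (#45) > 3,970 (#35) > 1,870 (#18) > …
#27 is highest; pays the fourth-highest bid, £4,820.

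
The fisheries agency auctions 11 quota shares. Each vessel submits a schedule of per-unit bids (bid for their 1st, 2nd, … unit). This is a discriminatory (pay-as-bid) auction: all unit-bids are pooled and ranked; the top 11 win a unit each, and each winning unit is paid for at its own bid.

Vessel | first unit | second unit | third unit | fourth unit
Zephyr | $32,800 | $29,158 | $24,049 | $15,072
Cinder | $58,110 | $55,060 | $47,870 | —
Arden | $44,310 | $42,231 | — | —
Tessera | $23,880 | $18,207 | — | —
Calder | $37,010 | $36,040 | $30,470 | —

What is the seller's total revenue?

Total revenue: $437,108

Pooled unit-bids ranked (top 11): 58,110 (Cinder-1), 55,060 (Cinder-2), 47,870 (Cinder-3), 44,310 (Arden-1), 42,231 (Arden-2), 37,010 (Calder-1), 36,040 (Calder-2), 32,800 (Zephyr-1), 30,470 (Calder-3), 29,158 (Zephyr-2), 24,049 (Zephyr-3)
Next rejected bid: $23,880 (not a price — pay-as-bid).
Each winning unit pays its own bid.
Revenue = 58,110 + 55,060 + 47,870 + 44,310 + 42,231 + 37,010 + 36,040 + 32,800 + 30,470 + 29,158 + 24,049 = $437,108.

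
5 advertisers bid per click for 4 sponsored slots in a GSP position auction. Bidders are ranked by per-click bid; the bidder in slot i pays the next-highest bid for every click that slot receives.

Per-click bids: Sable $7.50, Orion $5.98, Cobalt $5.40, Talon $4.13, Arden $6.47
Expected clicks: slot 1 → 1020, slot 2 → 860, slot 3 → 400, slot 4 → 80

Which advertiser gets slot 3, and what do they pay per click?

Orion; $5.40 per click

Ranked by bid: $7.50 (Sable) > $6.47 (Arden) > $5.98 (Orion) > $5.40 (Cobalt) > $4.13 (Talon)
Slot 3 goes to the third-ranked bidder, Orion, who pays the next bid down: $5.40/click.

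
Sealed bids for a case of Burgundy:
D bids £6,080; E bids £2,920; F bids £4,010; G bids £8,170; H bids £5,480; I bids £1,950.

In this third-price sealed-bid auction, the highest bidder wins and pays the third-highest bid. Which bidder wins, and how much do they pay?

Bids in order: 8,170 (G) > 6,080 (D) > 5,480 (H) > 4,010 (F) > 2,920 (E) > 1,950 (I)
G is highest; pays the third-highest bid, £5,480.

G pays £5,480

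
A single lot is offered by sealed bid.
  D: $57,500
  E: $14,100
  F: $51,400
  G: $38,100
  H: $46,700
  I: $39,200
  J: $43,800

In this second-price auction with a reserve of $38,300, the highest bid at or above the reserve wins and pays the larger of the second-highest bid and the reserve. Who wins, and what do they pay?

Second-price auction with a reserve of $38,300: the highest bid at or above the reserve wins and pays the larger of the second-highest bid and the reserve.
Bids in order: 57,500 (D) > 51,400 (F) > 46,700 (H) > 43,800 (J) > 39,200 (I) > 38,100 (G) > …
Highest eligible bid: D at $57,500.
Second-highest bid $51,400 exceeds the reserve $38,300 → payment $51,400.

D pays $51,400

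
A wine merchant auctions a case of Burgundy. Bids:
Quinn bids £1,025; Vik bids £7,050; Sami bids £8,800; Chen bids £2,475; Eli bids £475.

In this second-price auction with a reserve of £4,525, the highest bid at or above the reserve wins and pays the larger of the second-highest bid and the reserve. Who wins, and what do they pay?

Second-price auction with a reserve of £4,525: the highest bid at or above the reserve wins and pays the larger of the second-highest bid and the reserve.
Sorting bids: 8,800 (Sami) > 7,050 (Vik) > 2,475 (Chen) > 1,025 (Quinn) > 475 (Eli)
Highest eligible bid: Sami at £8,800.
Second-highest bid £7,050 exceeds the reserve £4,525 → payment £7,050.

Sami pays £7,050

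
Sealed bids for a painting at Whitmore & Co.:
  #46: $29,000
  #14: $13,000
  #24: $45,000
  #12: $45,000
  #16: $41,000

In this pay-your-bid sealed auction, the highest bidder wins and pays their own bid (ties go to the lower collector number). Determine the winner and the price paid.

Sorting bids: 45,000 (#12) > 45,000 (#24) > 41,000 (#16) > 29,000 (#46) > 13,000 (#14)
Tie at $45,000 → #12 wins by tie-break.
#12 is highest → pays own bid, $45,000.

#12 pays $45,000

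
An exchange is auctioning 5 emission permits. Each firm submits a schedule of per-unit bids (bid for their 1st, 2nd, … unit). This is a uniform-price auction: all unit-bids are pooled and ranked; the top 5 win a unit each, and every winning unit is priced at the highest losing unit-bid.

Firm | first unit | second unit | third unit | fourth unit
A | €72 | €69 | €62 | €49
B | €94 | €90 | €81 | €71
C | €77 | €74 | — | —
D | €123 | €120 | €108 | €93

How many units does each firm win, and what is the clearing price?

B 1, D 4; clearing price €90

All unit-bids, highest first — top 5: 123 (D-1), 120 (D-2), 108 (D-3), 94 (B-1), 93 (D-4)
Highest rejected unit-bid = €90.
Allocation: B 1, D 4.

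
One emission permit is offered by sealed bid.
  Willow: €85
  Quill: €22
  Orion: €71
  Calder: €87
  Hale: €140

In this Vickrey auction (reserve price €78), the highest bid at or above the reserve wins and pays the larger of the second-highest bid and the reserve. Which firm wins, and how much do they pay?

Hale pays €87

Bids in order: 140 (Hale) > 87 (Calder) > 85 (Willow) > 71 (Orion) > 22 (Quill)
Highest eligible bid: Hale at €140.
Second-highest bid €87 exceeds the reserve €78 → payment €87.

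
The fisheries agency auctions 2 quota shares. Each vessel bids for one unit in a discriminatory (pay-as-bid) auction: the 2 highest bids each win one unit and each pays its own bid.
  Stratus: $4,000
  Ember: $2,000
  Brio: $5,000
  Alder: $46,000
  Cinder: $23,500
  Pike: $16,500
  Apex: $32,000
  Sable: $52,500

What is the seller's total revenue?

Total revenue: $98,500

Bids ranked high→low: 52,500 (Sable), 46,000 (Alder), 32,000 (Apex), 23,500 (Cinder), …
Top 2: Sable, Alder.
Total revenue = 52,500 + 46,000 = $98,500.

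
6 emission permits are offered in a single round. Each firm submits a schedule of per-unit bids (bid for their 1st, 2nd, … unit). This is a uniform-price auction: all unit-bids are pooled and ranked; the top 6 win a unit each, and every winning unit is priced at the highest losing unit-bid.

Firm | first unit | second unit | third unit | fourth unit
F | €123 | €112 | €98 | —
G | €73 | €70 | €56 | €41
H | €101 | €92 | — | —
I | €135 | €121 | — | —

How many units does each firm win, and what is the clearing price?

F 3, H 1, I 2; clearing price €92

All unit-bids, highest first — top 6: 135 (I-1), 123 (F-1), 121 (I-2), 112 (F-2), 101 (H-1), 98 (F-3)
First bid not allocated: €92.
Allocation: F 3, H 1, I 2.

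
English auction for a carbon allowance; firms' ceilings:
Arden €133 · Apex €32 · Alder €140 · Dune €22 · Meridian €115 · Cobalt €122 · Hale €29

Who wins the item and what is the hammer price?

Alder wins at €133

Open ascending-bid auction: the price rises until one bidder remains; the winner pays the price at which the last rival dropped out.
Sorting limits: 140 (Alder) > 133 (Arden) > 122 (Cobalt) > 115 (Meridian) > 32 (Apex) > 29 (Hale) > …
Bidding ends when Arden exits at €133; Alder takes it.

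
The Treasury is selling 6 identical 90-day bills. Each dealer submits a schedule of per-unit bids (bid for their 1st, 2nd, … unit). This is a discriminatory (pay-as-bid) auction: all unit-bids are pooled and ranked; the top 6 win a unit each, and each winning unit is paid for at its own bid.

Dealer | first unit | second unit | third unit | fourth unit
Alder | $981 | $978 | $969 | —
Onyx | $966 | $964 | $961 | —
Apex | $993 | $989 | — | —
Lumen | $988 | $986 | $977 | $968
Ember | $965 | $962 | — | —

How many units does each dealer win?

Alder 2, Apex 2, Lumen 2

Pooled unit-bids ranked (top 6): 993 (Apex-1), 989 (Apex-2), 988 (Lumen-1), 986 (Lumen-2), 981 (Alder-1), 978 (Alder-2)
Next rejected bid: $977 (not a price — pay-as-bid).
Allocation: Alder 2, Apex 2, Lumen 2.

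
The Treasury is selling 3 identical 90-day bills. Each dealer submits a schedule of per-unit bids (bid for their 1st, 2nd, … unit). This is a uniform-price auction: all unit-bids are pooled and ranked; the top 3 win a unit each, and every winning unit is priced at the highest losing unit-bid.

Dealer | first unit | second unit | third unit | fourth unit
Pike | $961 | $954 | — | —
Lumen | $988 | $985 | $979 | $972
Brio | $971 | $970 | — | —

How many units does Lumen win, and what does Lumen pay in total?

Merging the schedules and taking the best 3: 988 (Lumen-1), 985 (Lumen-2), 979 (Lumen-3)
The (k+1)-th unit-bid is $972.
Lumen wins 3 unit(s) at $972 each.

Lumen: 3 units, pays $2,916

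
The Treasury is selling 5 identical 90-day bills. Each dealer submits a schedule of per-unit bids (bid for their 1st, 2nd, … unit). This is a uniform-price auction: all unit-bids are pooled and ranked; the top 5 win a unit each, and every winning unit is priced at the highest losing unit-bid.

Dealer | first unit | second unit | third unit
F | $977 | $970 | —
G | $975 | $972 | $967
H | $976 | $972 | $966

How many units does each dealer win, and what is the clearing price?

F 1, G 2, H 2; clearing price $970

All unit-bids, highest first — top 5: 977 (F-1), 976 (H-1), 975 (G-1), 972 (G-2), 972 (H-2)
The (k+1)-th unit-bid is $970.
Allocation: F 1, G 2, H 2.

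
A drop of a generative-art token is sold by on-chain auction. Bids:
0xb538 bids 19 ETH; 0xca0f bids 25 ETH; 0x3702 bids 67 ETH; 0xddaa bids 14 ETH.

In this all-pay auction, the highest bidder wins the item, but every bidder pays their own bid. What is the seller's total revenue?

Bids in order: 67 (0x3702) > 25 (0xca0f) > 19 (0xb538) > 14 (0xddaa)
Every bidder forfeits their bid regardless of winning.
Revenue = 19 + 25 + 67 + 14 = 125 ETH.

Total revenue: 125 ETH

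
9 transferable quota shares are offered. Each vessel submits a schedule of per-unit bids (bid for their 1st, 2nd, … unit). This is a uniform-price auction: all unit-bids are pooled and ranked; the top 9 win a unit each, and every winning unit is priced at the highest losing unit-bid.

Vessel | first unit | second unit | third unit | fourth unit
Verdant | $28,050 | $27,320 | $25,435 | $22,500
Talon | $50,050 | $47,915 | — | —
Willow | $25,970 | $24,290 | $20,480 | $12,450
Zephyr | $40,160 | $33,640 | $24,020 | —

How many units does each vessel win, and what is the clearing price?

Pooled unit-bids ranked (top 9): 50,050 (Talon-1), 47,915 (Talon-2), 40,160 (Zephyr-1), 33,640 (Zephyr-2), 28,050 (Verdant-1), 27,320 (Verdant-2), 25,970 (Willow-1), 25,435 (Verdant-3), 24,290 (Willow-2)
The (k+1)-th unit-bid is $24,020.
Allocation: Talon 2, Verdant 3, Willow 2, Zephyr 2.

Talon 2, Verdant 3, Willow 2, Zephyr 2; clearing price $24,020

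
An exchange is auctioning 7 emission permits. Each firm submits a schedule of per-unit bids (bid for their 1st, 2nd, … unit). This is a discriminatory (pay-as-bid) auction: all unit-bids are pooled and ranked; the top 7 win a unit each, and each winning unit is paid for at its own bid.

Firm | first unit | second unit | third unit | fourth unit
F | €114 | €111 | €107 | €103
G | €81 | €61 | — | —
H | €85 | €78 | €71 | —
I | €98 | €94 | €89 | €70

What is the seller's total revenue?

Merging the schedules and taking the best 7: 114 (F-1), 111 (F-2), 107 (F-3), 103 (F-4), 98 (I-1), 94 (I-2), 89 (I-3)
Next rejected bid: €85 (not a price — pay-as-bid).
Each winning unit pays its own bid.
Revenue = 114 + 111 + 107 + 103 + 98 + 94 + 89 = €716.

Total revenue: €716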